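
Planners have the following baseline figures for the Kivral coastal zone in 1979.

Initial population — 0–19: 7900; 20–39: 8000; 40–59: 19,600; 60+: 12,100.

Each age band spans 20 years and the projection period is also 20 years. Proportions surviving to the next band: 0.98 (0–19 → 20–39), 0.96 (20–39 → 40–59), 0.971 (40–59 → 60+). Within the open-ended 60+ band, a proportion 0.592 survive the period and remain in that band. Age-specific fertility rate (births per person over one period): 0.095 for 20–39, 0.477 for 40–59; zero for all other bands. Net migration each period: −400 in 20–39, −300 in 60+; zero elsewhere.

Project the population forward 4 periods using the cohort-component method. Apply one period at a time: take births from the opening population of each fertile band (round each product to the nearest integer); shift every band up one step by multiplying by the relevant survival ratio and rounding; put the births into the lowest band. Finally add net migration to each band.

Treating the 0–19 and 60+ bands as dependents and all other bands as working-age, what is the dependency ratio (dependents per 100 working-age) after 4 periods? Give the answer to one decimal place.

333.9

(Groups numbered youngest = 1 to oldest = 4.)
After projecting period 1:
Births: 8000 × 0.095 = 760, 19600 × 0.477 = 9349 → total 10109
Group 2: 7900 × 0.98 = 7742
Group 3: 8000 × 0.96 = 7680
Group 4: 19600 × 0.971 + 12100 × 0.592 = 19032 + 7163 = 26195
Net migration: Group 2 − 400 → 7342; Group 4 − 300 → 25895
Population now: 0–19=10109, 20–39=7342, 40–59=7680, 60+=25895
After projecting period 2:
Births: 7342 × 0.095 = 697, 7680 × 0.477 = 3663 → total 4360
Group 2: 10109 × 0.98 = 9907
Group 3: 7342 × 0.96 = 7048
Group 4: 7680 × 0.971 + 25895 × 0.592 = 7457 + 15330 = 22787
Net migration: Group 2 − 400 → 9507; Group 4 − 300 → 22487
Population now: 0–19=4360, 20–39=9507, 40–59=7048, 60+=22487
After projecting period 3:
Births: 9507 × 0.095 = 903, 7048 × 0.477 = 3362 → total 4265
Group 2: 4360 × 0.98 = 4273
Group 3: 9507 × 0.96 = 9127
Group 4: 7048 × 0.971 + 22487 × 0.592 = 6844 + 13312 = 20156
Net migration: Group 2 − 400 → 3873; Group 4 − 300 → 19856
Population now: 0–19=4265, 20–39=3873, 40–59=9127, 60+=19856
After projecting period 4:
Births: 3873 × 0.095 = 368, 9127 × 0.477 = 4354 → total 4722
Group 2: 4265 × 0.98 = 4180
Group 3: 3873 × 0.96 = 3718
Group 4: 9127 × 0.971 + 19856 × 0.592 = 8862 + 11755 = 20617
Net migration: Group 2 − 400 → 3780; Group 4 − 300 → 20317
Population now: 0–19=4722, 20–39=3780, 40–59=3718, 60+=20317
Dependents (band 0–19 + band 60+) = 4722 + 20317 = 25039; working-age = 7498; ratio = 25039/7498 × 100 = 333.9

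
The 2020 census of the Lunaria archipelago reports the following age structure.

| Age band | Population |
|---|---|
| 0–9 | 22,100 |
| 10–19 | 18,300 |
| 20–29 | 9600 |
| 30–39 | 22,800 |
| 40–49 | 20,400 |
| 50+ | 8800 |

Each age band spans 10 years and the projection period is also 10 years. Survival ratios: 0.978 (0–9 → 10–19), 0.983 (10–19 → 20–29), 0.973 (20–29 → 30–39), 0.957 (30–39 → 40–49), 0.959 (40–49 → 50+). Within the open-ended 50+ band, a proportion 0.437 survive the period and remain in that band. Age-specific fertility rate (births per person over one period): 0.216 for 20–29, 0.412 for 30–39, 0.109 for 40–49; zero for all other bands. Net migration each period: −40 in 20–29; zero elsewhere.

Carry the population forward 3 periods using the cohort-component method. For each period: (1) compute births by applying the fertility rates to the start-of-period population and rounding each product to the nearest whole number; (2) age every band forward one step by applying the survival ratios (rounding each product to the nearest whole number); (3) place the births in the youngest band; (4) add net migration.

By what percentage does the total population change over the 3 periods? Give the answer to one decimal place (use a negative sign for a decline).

-6.6

(Bands numbered youngest = 1 to oldest = 6.)
[period 1]
Births: 9600 × 0.216 = 2074 ; 22800 × 0.412 = 9394 ; 20400 × 0.109 = 2224 → 13692
Band 2: 22100 × 0.978 = 21614
Band 3: 18300 × 0.983 = 17989
Band 4: 9600 × 0.973 = 9341
Band 5: 22800 × 0.957 = 21820
Band 6: 20400 × 0.959 + 8800 × 0.437 = 19564 + 3846 = 23410
Net migration: Band 3 − 40 → 17949
Giving 13692 / 21614 / 17949 / 9341 / 21820 / 23410.
[period 2]
Births: 17949 × 0.216 = 3877 ; 9341 × 0.412 = 3848 ; 21820 × 0.109 = 2378 → 10103
Band 2: 13692 × 0.978 = 13391
Band 3: 21614 × 0.983 = 21247
Band 4: 17949 × 0.973 = 17464
Band 5: 9341 × 0.957 = 8939
Band 6: 21820 × 0.959 + 23410 × 0.437 = 20925 + 10230 = 31155
Net migration: Band 3 − 40 → 21207
Giving 10103 / 13391 / 21207 / 17464 / 8939 / 31155.
[period 3]
Births: 21207 × 0.216 = 4581 ; 17464 × 0.412 = 7195 ; 8939 × 0.109 = 974 → 12750
Band 2: 10103 × 0.978 = 9881
Band 3: 13391 × 0.983 = 13163
Band 4: 21207 × 0.973 = 20634
Band 5: 17464 × 0.957 = 16713
Band 6: 8939 × 0.959 + 31155 × 0.437 = 8573 + 13615 = 22188
Net migration: Band 3 − 40 → 13123
Giving 12750 / 9881 / 13123 / 20634 / 16713 / 22188.
Total: 102000 → 95289; change = -6711; percentage change = -6.6%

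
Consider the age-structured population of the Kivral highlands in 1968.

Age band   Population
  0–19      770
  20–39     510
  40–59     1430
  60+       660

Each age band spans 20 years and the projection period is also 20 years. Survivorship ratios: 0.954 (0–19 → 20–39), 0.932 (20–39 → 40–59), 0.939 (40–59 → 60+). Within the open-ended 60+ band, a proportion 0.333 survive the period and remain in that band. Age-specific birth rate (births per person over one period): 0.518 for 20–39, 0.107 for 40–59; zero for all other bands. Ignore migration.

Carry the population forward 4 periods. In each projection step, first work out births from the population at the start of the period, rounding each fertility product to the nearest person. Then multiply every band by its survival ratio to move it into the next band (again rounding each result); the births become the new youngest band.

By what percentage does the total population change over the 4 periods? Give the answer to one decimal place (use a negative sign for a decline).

-53.4

Let group 1 be 0–19 through group 4 = 60+.
Period 1.
Births: 510 × 0.518 = 264, 1430 × 0.107 = 153 ⇒ total 417
Group 2: 770 × 0.954 = 735
Group 3: 510 × 0.932 = 475
Group 4: 1430 × 0.939 + 660 × 0.333 = 1343 + 220 = 1563
Population now: 0–19=417, 20–39=735, 40–59=475, 60+=1563
Period 2.
Births: 735 × 0.518 = 381, 475 × 0.107 = 51 ⇒ total 432
Group 2: 417 × 0.954 = 398
Group 3: 735 × 0.932 = 685
Group 4: 475 × 0.939 + 1563 × 0.333 = 446 + 520 = 966
Population now: 0–19=432, 20–39=398, 40–59=685, 60+=966
Period 3.
Births: 398 × 0.518 = 206, 685 × 0.107 = 73 ⇒ total 279
Group 2: 432 × 0.954 = 412
Group 3: 398 × 0.932 = 371
Group 4: 685 × 0.939 + 966 × 0.333 = 643 + 322 = 965
Population now: 0–19=279, 20–39=412, 40–59=371, 60+=965
Period 4.
Births: 412 × 0.518 = 213, 371 × 0.107 = 40 ⇒ total 253
Group 2: 279 × 0.954 = 266
Group 3: 412 × 0.932 = 384
Group 4: 371 × 0.939 + 965 × 0.333 = 348 + 321 = 669
Population now: 0–19=253, 20–39=266, 40–59=384, 60+=669
Total: 3370 → 1572; change = -1798; percentage change = -53.4%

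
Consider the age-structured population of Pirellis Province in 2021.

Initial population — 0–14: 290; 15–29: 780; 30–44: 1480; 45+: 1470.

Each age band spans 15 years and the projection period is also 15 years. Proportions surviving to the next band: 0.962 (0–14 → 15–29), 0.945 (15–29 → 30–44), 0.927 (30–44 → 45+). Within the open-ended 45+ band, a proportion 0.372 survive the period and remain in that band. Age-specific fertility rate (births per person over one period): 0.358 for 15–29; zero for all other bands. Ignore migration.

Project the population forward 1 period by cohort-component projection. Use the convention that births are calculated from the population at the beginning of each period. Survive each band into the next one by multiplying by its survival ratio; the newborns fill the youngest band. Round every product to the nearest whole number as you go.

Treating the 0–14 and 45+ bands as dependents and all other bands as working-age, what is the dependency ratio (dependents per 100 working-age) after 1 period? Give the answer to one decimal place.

Numbering the groups 1..4 from youngest to oldest:
— Period 1 —
Births: 780 × 0.358 = 279
Group 2: 290 × 0.962 = 279
Group 3: 780 × 0.945 = 737
Group 4: 1480 × 0.927 + 1470 × 0.372 = 1372 + 547 = 1919
Giving 279 / 279 / 737 / 1919.
Dependents (band 0–14 + band 45+) = 279 + 1919 = 2198; working-age = 1016; ratio = 2198/1016 × 100 = 216.3

216.3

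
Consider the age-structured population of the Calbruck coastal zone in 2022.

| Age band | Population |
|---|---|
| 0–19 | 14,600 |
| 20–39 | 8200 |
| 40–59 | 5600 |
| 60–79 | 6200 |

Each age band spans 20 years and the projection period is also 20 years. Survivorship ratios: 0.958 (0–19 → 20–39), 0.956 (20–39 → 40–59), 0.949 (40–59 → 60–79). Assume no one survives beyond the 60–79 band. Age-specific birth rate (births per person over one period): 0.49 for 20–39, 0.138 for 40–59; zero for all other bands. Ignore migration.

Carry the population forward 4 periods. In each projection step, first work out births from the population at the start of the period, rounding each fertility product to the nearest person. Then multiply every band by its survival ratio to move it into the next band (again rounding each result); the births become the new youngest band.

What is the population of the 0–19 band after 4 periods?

Period 1:
Births: 8200 × 0.49 = 4018  |  5600 × 0.138 = 773 — total 4791
20–39: 14600 × 0.958 = 13987
40–59: 8200 × 0.956 = 7839
60–79: 5600 × 0.949 = 5314
End of period: [4791, 13987, 7839, 5314]
Period 2:
Births: 13987 × 0.49 = 6854  |  7839 × 0.138 = 1082 — total 7936
20–39: 4791 × 0.958 = 4590
40–59: 13987 × 0.956 = 13372
60–79: 7839 × 0.949 = 7439
End of period: [7936, 4590, 13372, 7439]
Period 3:
Births: 4590 × 0.49 = 2249  |  13372 × 0.138 = 1845 — total 4094
20–39: 7936 × 0.958 = 7603
40–59: 4590 × 0.956 = 4388
60–79: 13372 × 0.949 = 12690
End of period: [4094, 7603, 4388, 12690]
Period 4:
Births: 7603 × 0.49 = 3725  |  4388 × 0.138 = 606 — total 4331
20–39: 4094 × 0.958 = 3922
40–59: 7603 × 0.956 = 7268
60–79: 4388 × 0.949 = 4164
End of period: [4331, 3922, 7268, 4164]

4331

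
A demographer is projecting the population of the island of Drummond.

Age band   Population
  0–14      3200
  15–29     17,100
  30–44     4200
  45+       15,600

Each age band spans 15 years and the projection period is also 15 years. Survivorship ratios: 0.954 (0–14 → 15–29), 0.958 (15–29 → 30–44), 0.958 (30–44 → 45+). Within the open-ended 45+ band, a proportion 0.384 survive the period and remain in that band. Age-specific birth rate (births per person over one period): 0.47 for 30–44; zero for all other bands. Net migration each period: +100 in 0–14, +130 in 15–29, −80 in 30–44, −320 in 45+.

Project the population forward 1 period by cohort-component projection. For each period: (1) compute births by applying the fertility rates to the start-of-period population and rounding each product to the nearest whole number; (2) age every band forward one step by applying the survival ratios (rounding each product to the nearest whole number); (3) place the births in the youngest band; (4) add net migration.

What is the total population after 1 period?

31253

Let band 1 be 0–14 through band 4 = 45+.
— Period 1 —
Births: 4200 × 0.47 = 1974
Band 2: 3200 × 0.954 = 3053
Band 3: 17100 × 0.958 = 16382
Band 4: 4200 × 0.958 + 15600 × 0.384 = 4024 + 5990 = 10014
Net migration: Band 1 + 100 → 2074; Band 2 + 130 → 3183; Band 3 − 80 → 16302; Band 4 − 320 → 9694
End of period: [2074, 3183, 16302, 9694]
Total after period 1: 2074 + 3183 + 16302 + 9694 = 31253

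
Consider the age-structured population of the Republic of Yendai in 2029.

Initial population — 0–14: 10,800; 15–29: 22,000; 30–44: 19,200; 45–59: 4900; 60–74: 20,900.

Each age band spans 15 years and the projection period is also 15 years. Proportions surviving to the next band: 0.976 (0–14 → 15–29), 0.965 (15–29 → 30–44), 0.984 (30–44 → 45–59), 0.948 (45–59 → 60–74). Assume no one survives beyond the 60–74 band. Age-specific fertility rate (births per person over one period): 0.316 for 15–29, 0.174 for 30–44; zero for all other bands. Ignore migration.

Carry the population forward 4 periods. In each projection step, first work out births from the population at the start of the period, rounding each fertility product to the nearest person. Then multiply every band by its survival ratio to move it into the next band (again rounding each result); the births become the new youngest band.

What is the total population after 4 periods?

Call the bands 1 to 5, youngest first.
Period 1.
Births: 22000 × 0.316 = 6952  |  19200 × 0.174 = 3341 → total 10293
Band 2: 10800 × 0.976 = 10541
Band 3: 22000 × 0.965 = 21230
Band 4: 19200 × 0.984 = 18893
Band 5: 4900 × 0.948 = 4645
Giving 10293 / 10541 / 21230 / 18893 / 4645.
Period 2.
Births: 10541 × 0.316 = 3331  |  21230 × 0.174 = 3694 → total 7025
Band 2: 10293 × 0.976 = 10046
Band 3: 10541 × 0.965 = 10172
Band 4: 21230 × 0.984 = 20890
Band 5: 18893 × 0.948 = 17911
Giving 7025 / 10046 / 10172 / 20890 / 17911.
Period 3.
Births: 10046 × 0.316 = 3175  |  10172 × 0.174 = 1770 → total 4945
Band 2: 7025 × 0.976 = 6856
Band 3: 10046 × 0.965 = 9694
Band 4: 10172 × 0.984 = 10009
Band 5: 20890 × 0.948 = 19804
Giving 4945 / 6856 / 9694 / 10009 / 19804.
Period 4.
Births: 6856 × 0.316 = 2166  |  9694 × 0.174 = 1687 → total 3853
Band 2: 4945 × 0.976 = 4826
Band 3: 6856 × 0.965 = 6616
Band 4: 9694 × 0.984 = 9539
Band 5: 10009 × 0.948 = 9489
Giving 3853 / 4826 / 6616 / 9539 / 9489.
Total after period 4: 3853 + 4826 + 6616 + 9539 + 9489 = 34323

34323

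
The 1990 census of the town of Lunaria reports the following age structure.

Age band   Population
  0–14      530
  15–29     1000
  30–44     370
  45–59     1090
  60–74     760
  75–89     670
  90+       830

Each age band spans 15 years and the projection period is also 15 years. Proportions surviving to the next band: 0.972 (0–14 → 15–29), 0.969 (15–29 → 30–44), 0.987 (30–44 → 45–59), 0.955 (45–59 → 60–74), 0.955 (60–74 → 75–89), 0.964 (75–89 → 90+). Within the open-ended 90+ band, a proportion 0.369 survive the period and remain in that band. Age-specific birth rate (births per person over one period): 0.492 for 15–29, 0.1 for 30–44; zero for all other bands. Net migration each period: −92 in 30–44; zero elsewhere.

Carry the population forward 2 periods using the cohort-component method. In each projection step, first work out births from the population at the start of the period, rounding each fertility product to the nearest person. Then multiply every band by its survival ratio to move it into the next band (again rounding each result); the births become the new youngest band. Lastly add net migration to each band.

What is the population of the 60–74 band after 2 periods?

[period 1]
Births: 1000 × 0.492 = 492 ; 370 × 0.1 = 37 → total 529
15–29: 530 × 0.972 = 515
30–44: 1000 × 0.969 = 969
45–59: 370 × 0.987 = 365
60–74: 1090 × 0.955 = 1041
75–89: 760 × 0.955 = 726
90+: 670 × 0.964 + 830 × 0.369 = 646 + 306 = 952
Net migration: 30–44 − 92 → 877
→ [529, 515, 877, 365, 1041, 726, 952]
[period 2]
Births: 515 × 0.492 = 253 ; 877 × 0.1 = 88 → total 341
15–29: 529 × 0.972 = 514
30–44: 515 × 0.969 = 499
45–59: 877 × 0.987 = 866
60–74: 365 × 0.955 = 349
75–89: 1041 × 0.955 = 994
90+: 726 × 0.964 + 952 × 0.369 = 700 + 351 = 1051
Net migration: 30–44 − 92 → 407
→ [341, 514, 407, 866, 349, 994, 1051]

349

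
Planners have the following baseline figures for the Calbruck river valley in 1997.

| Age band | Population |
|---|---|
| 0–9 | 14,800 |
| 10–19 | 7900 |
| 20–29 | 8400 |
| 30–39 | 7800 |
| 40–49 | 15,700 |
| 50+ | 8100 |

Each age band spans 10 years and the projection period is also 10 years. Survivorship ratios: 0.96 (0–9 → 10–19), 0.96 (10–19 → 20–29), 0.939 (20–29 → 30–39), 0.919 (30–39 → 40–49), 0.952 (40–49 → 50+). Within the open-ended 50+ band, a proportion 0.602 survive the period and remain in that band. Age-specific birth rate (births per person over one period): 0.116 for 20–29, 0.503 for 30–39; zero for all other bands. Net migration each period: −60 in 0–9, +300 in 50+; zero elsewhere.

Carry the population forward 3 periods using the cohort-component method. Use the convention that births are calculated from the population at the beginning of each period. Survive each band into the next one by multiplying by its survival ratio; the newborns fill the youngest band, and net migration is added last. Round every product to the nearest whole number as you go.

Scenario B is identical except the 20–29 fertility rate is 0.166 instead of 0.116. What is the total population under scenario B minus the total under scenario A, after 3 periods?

1433

— Period 1 —
Births: 8400 × 0.116 = 974  |  7800 × 0.503 = 3923 → total 4897
10–19: 14800 × 0.96 = 14208
20–29: 7900 × 0.96 = 7584
30–39: 8400 × 0.939 = 7888
40–49: 7800 × 0.919 = 7168
50+: 15700 × 0.952 + 8100 × 0.602 = 14946 + 4876 = 19822
Net migration: 0–9 − 60 → 4837; 50+ + 300 → 20122
→ [4837, 14208, 7584, 7888, 7168, 20122]
— Period 2 —
Births: 7584 × 0.116 = 880  |  7888 × 0.503 = 3968 → total 4848
10–19: 4837 × 0.96 = 4644
20–29: 14208 × 0.96 = 13640
30–39: 7584 × 0.939 = 7121
40–49: 7888 × 0.919 = 7249
50+: 7168 × 0.952 + 20122 × 0.602 = 6824 + 12113 = 18937
Net migration: 0–9 − 60 → 4788; 50+ + 300 → 19237
→ [4788, 4644, 13640, 7121, 7249, 19237]
— Period 3 —
Births: 13640 × 0.116 = 1582  |  7121 × 0.503 = 3582 → total 5164
10–19: 4788 × 0.96 = 4596
20–29: 4644 × 0.96 = 4458
30–39: 13640 × 0.939 = 12808
40–49: 7121 × 0.919 = 6544
50+: 7249 × 0.952 + 19237 × 0.602 = 6901 + 11581 = 18482
Net migration: 0–9 − 60 → 5104; 50+ + 300 → 18782
→ [5104, 4596, 4458, 12808, 6544, 18782]
Scenario A total after 3 periods: 52292
Scenario B projection —
— Period 1 —
Births: 8400 × 0.166 = 1394  |  7800 × 0.503 = 3923 → total 5317
10–19: 14800 × 0.96 = 14208
20–29: 7900 × 0.96 = 7584
30–39: 8400 × 0.939 = 7888
40–49: 7800 × 0.919 = 7168
50+: 15700 × 0.952 + 8100 × 0.602 = 14946 + 4876 = 19822
Net migration: 0–9 − 60 → 5257; 50+ + 300 → 20122
→ [5257, 14208, 7584, 7888, 7168, 20122]
— Period 2 —
Births: 7584 × 0.166 = 1259  |  7888 × 0.503 = 3968 → total 5227
10–19: 5257 × 0.96 = 5047
20–29: 14208 × 0.96 = 13640
30–39: 7584 × 0.939 = 7121
40–49: 7888 × 0.919 = 7249
50+: 7168 × 0.952 + 20122 × 0.602 = 6824 + 12113 = 18937
Net migration: 0–9 − 60 → 5167; 50+ + 300 → 19237
→ [5167, 5047, 13640, 7121, 7249, 19237]
— Period 3 —
Births: 13640 × 0.166 = 2264  |  7121 × 0.503 = 3582 → total 5846
10–19: 5167 × 0.96 = 4960
20–29: 5047 × 0.96 = 4845
30–39: 13640 × 0.939 = 12808
40–49: 7121 × 0.919 = 6544
50+: 7249 × 0.952 + 19237 × 0.602 = 6901 + 11581 = 18482
Net migration: 0–9 − 60 → 5786; 50+ + 300 → 18782
→ [5786, 4960, 4845, 12808, 6544, 18782]
Scenario B total after 3 periods: 53725
Difference B − A = 53725 − 52292 = 1433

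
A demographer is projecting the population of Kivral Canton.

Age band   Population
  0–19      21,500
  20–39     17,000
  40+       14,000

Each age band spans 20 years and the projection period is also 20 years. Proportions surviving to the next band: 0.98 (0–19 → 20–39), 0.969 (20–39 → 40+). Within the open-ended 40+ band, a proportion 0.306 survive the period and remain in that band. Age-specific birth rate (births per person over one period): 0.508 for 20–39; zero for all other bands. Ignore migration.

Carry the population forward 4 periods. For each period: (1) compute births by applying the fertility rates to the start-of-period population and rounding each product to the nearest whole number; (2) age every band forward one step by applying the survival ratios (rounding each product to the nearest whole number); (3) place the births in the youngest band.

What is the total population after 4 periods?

Let band 1 be 0–19 through band 3 = 40+.
Period 1.
Births: 17000 * 0.508 = 8636
Band 2: 21500 * 0.98 = 21070
Band 3: 17000 * 0.969 + 14000 * 0.306 = 16473 + 4284 = 20757
Giving 8636 / 21070 / 20757.
Period 2.
Births: 21070 * 0.508 = 10704
Band 2: 8636 * 0.98 = 8463
Band 3: 21070 * 0.969 + 20757 * 0.306 = 20417 + 6352 = 26769
Giving 10704 / 8463 / 26769.
Period 3.
Births: 8463 * 0.508 = 4299
Band 2: 10704 * 0.98 = 10490
Band 3: 8463 * 0.969 + 26769 * 0.306 = 8201 + 8191 = 16392
Giving 4299 / 10490 / 16392.
Period 4.
Births: 10490 * 0.508 = 5329
Band 2: 4299 * 0.98 = 4213
Band 3: 10490 * 0.969 + 16392 * 0.306 = 10165 + 5016 = 15181
Giving 5329 / 4213 / 15181.
Total after period 4: 5329 + 4213 + 15181 = 24723

24723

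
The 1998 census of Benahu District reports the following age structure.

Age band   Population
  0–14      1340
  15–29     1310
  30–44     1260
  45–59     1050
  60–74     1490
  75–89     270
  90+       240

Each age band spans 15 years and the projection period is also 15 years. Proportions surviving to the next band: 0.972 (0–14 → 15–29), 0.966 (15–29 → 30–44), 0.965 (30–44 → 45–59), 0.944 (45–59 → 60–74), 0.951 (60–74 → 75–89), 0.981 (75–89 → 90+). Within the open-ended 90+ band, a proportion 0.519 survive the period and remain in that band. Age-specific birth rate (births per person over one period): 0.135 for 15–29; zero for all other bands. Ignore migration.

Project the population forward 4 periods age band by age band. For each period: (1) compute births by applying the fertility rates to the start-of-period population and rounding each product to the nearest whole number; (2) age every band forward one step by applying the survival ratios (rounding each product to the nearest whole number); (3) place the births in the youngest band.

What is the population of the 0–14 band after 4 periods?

(Bands numbered youngest = 1 to oldest = 7.)
— Period 1 —
Births: 1310 × 0.135 = 177
Band 2: 1340 × 0.972 = 1302
Band 3: 1310 × 0.966 = 1265
Band 4: 1260 × 0.965 = 1216
Band 5: 1050 × 0.944 = 991
Band 6: 1490 × 0.951 = 1417
Band 7: 270 × 0.981 + 240 × 0.519 = 265 + 125 = 390
Giving 177 / 1302 / 1265 / 1216 / 991 / 1417 / 390.
— Period 2 —
Births: 1302 × 0.135 = 176
Band 2: 177 × 0.972 = 172
Band 3: 1302 × 0.966 = 1258
Band 4: 1265 × 0.965 = 1221
Band 5: 1216 × 0.944 = 1148
Band 6: 991 × 0.951 = 942
Band 7: 1417 × 0.981 + 390 × 0.519 = 1390 + 202 = 1592
Giving 176 / 172 / 1258 / 1221 / 1148 / 942 / 1592.
— Period 3 —
Births: 172 × 0.135 = 23
Band 2: 176 × 0.972 = 171
Band 3: 172 × 0.966 = 166
Band 4: 1258 × 0.965 = 1214
Band 5: 1221 × 0.944 = 1153
Band 6: 1148 × 0.951 = 1092
Band 7: 942 × 0.981 + 1592 × 0.519 = 924 + 826 = 1750
Giving 23 / 171 / 166 / 1214 / 1153 / 1092 / 1750.
— Period 4 —
Births: 171 × 0.135 = 23
Band 2: 23 × 0.972 = 22
Band 3: 171 × 0.966 = 165
Band 4: 166 × 0.965 = 160
Band 5: 1214 × 0.944 = 1146
Band 6: 1153 × 0.951 = 1097
Band 7: 1092 × 0.981 + 1750 × 0.519 = 1071 + 908 = 1979
Giving 23 / 22 / 165 / 160 / 1146 / 1097 / 1979.

23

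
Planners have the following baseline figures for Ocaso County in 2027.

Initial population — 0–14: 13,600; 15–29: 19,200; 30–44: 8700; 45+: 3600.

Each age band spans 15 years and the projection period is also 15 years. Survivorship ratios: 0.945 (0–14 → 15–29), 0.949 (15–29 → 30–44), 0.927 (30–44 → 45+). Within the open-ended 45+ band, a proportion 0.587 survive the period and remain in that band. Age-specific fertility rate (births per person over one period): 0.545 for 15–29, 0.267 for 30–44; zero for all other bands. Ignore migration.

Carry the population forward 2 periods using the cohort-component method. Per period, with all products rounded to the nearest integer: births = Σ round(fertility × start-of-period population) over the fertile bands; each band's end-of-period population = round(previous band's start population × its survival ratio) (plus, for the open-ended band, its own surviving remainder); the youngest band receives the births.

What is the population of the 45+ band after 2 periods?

22865

Period 1:
Births: 19200 × 0.545 = 10464 ; 8700 × 0.267 = 2323 → 12787
15–29: 13600 × 0.945 = 12852
30–44: 19200 × 0.949 = 18221
45+: 8700 × 0.927 + 3600 × 0.587 = 8065 + 2113 = 10178
Population now: 0–14=12787, 15–29=12852, 30–44=18221, 45+=10178
Period 2:
Births: 12852 × 0.545 = 7004 ; 18221 × 0.267 = 4865 → 11869
15–29: 12787 × 0.945 = 12084
30–44: 12852 × 0.949 = 12197
45+: 18221 × 0.927 + 10178 × 0.587 = 16891 + 5974 = 22865
Population now: 0–14=11869, 15–29=12084, 30–44=12197, 45+=22865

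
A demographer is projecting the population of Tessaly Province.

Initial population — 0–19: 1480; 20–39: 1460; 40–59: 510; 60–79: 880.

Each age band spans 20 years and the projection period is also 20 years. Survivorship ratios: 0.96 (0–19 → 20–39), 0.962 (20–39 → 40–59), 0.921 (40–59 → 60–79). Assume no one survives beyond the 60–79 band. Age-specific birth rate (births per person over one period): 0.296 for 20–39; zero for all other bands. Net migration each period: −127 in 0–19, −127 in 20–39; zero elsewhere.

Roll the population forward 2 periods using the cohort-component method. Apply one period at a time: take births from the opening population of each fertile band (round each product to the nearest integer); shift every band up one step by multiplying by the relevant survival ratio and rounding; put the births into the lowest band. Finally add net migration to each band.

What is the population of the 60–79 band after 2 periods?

1294

(Groups numbered youngest = 1 to oldest = 4.)
After projecting period 1:
Births: 1460 * 0.296 = 432
Group 2: 1480 * 0.96 = 1421
Group 3: 1460 * 0.962 = 1405
Group 4: 510 * 0.921 = 470
Net migration: Group 1 − 127 → 305; Group 2 − 127 → 1294
Population now: 0–19=305, 20–39=1294, 40–59=1405, 60–79=470
After projecting period 2:
Births: 1294 * 0.296 = 383
Group 2: 305 * 0.96 = 293
Group 3: 1294 * 0.962 = 1245
Group 4: 1405 * 0.921 = 1294
Net migration: Group 1 − 127 → 256; Group 2 − 127 → 166
Population now: 0–19=256, 20–39=166, 40–59=1245, 60–79=1294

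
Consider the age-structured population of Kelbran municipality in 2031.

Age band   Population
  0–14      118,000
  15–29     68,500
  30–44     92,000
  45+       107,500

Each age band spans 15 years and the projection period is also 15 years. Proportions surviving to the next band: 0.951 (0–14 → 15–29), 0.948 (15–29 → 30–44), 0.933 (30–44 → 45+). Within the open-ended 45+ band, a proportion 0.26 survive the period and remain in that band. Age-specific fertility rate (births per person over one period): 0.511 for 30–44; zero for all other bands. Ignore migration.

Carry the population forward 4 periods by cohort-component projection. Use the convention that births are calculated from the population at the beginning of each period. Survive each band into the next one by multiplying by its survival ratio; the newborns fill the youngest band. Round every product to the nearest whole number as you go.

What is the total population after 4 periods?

(Bands numbered youngest = 1 to oldest = 4.)
— Period 1 —
Births: 92000 × 0.511 = 47012
Band 2: 118000 × 0.951 = 112218
Band 3: 68500 × 0.948 = 64938
Band 4: 92000 × 0.933 + 107500 × 0.26 = 85836 + 27950 = 113786
Giving 47012 / 112218 / 64938 / 113786.
— Period 2 —
Births: 64938 × 0.511 = 33183
Band 2: 47012 × 0.951 = 44708
Band 3: 112218 × 0.948 = 106383
Band 4: 64938 × 0.933 + 113786 × 0.26 = 60587 + 29584 = 90171
Giving 33183 / 44708 / 106383 / 90171.
— Period 3 —
Births: 106383 × 0.511 = 54362
Band 2: 33183 × 0.951 = 31557
Band 3: 44708 × 0.948 = 42383
Band 4: 106383 × 0.933 + 90171 × 0.26 = 99255 + 23444 = 122699
Giving 54362 / 31557 / 42383 / 122699.
— Period 4 —
Births: 42383 × 0.511 = 21658
Band 2: 54362 × 0.951 = 51698
Band 3: 31557 × 0.948 = 29916
Band 4: 42383 × 0.933 + 122699 × 0.26 = 39543 + 31902 = 71445
Giving 21658 / 51698 / 29916 / 71445.
Total after period 4: 21658 + 51698 + 29916 + 71445 = 174717

174717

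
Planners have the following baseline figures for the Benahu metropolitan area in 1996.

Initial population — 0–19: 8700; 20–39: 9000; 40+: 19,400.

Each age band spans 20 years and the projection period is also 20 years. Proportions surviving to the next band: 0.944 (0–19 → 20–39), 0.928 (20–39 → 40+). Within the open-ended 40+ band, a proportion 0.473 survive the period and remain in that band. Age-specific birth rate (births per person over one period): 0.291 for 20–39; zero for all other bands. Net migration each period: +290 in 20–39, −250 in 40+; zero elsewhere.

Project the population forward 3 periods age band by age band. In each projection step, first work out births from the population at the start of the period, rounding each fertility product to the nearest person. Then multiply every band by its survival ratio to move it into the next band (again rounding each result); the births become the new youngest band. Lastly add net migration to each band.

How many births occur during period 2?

2474

Numbering the bands 1..3 from youngest to oldest:
Period 1:
Births: 9000 × 0.291 = 2619
Band 2: 8700 × 0.944 = 8213
Band 3: 9000 × 0.928 + 19400 × 0.473 = 8352 + 9176 = 17528
Net migration: Band 2 + 290 → 8503; Band 3 − 250 → 17278
→ [2619, 8503, 17278]
Period 2:
Births: 8503 × 0.291 = 2474
Band 2: 2619 × 0.944 = 2472
Band 3: 8503 × 0.928 + 17278 × 0.473 = 7891 + 8172 = 16063
Net migration: Band 2 + 290 → 2762; Band 3 − 250 → 15813
→ [2474, 2762, 15813]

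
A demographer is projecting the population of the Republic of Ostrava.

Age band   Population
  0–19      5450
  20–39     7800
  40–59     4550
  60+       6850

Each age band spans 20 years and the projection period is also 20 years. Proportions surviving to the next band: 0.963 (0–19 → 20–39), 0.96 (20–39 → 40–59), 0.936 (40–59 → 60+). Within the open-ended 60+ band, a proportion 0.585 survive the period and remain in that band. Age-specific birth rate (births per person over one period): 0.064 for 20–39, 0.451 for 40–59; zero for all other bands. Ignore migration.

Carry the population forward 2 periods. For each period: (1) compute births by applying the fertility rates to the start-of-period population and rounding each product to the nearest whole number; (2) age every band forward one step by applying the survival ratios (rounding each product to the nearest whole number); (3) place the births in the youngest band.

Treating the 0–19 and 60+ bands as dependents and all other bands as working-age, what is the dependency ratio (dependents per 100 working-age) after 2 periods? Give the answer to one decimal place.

Period 1.
Births: 7800 × 0.064 = 499 ; 4550 × 0.451 = 2052 ⇒ total 2551
20–39: 5450 × 0.963 = 5248
40–59: 7800 × 0.96 = 7488
60+: 4550 × 0.936 + 6850 × 0.585 = 4259 + 4007 = 8266
Population now: 0–19=2551, 20–39=5248, 40–59=7488, 60+=8266
Period 2.
Births: 5248 × 0.064 = 336 ; 7488 × 0.451 = 3377 ⇒ total 3713
20–39: 2551 × 0.963 = 2457
40–59: 5248 × 0.96 = 5038
60+: 7488 × 0.936 + 8266 × 0.585 = 7009 + 4836 = 11845
Population now: 0–19=3713, 20–39=2457, 40–59=5038, 60+=11845
Dependents (band 0–19 + band 60+) = 3713 + 11845 = 15558; working-age = 7495; ratio = 15558/7495 × 100 = 207.6

207.6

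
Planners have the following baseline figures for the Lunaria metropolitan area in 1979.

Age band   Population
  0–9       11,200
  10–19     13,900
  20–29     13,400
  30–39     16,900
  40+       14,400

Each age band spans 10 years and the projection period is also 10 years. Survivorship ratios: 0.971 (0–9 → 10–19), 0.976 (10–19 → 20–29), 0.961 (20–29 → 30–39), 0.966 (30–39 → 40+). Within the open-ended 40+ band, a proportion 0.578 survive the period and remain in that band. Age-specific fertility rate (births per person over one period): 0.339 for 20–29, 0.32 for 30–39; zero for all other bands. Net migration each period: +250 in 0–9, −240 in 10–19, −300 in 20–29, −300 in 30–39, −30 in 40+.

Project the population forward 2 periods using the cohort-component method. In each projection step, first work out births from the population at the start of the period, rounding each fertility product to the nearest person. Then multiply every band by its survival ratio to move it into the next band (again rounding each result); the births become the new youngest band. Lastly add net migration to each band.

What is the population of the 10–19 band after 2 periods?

[period 1]
Births: 13400 × 0.339 = 4543  |  16900 × 0.32 = 5408 ⇒ total 9951
10–19: 11200 × 0.971 = 10875
20–29: 13900 × 0.976 = 13566
30–39: 13400 × 0.961 = 12877
40+: 16900 × 0.966 + 14400 × 0.578 = 16325 + 8323 = 24648
Net migration: 0–9 + 250 → 10201; 10–19 − 240 → 10635; 20–29 − 300 → 13266; 30–39 − 300 → 12577; 40+ − 30 → 24618
Giving 10201 / 10635 / 13266 / 12577 / 24618.
[period 2]
Births: 13266 × 0.339 = 4497  |  12577 × 0.32 = 4025 ⇒ total 8522
10–19: 10201 × 0.971 = 9905
20–29: 10635 × 0.976 = 10380
30–39: 13266 × 0.961 = 12749
40+: 12577 × 0.966 + 24618 × 0.578 = 12149 + 14229 = 26378
Net migration: 0–9 + 250 → 8772; 10–19 − 240 → 9665; 20–29 − 300 → 10080; 30–39 − 300 → 12449; 40+ − 30 → 26348
Giving 8772 / 9665 / 10080 / 12449 / 26348.

9665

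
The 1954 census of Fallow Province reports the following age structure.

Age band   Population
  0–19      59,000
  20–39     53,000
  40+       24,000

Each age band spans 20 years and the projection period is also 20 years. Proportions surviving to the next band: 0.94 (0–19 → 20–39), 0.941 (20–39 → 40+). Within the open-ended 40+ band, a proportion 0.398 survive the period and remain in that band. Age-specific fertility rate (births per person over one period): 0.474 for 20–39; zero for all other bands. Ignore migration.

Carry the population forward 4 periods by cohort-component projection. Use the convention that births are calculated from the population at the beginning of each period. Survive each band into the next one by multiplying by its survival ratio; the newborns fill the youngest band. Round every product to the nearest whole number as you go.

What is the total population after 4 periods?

66346

— Period 1 —
Births: 53000 * 0.474 = 25122
20–39: 59000 * 0.94 = 55460
40+: 53000 * 0.941 + 24000 * 0.398 = 49873 + 9552 = 59425
Population now: 0–19=25122, 20–39=55460, 40+=59425
— Period 2 —
Births: 55460 * 0.474 = 26288
20–39: 25122 * 0.94 = 23615
40+: 55460 * 0.941 + 59425 * 0.398 = 52188 + 23651 = 75839
Population now: 0–19=26288, 20–39=23615, 40+=75839
— Period 3 —
Births: 23615 * 0.474 = 11194
20–39: 26288 * 0.94 = 24711
40+: 23615 * 0.941 + 75839 * 0.398 = 22222 + 30184 = 52406
Population now: 0–19=11194, 20–39=24711, 40+=52406
— Period 4 —
Births: 24711 * 0.474 = 11713
20–39: 11194 * 0.94 = 10522
40+: 24711 * 0.941 + 52406 * 0.398 = 23253 + 20858 = 44111
Population now: 0–19=11713, 20–39=10522, 40+=44111
Total after period 4: 11713 + 10522 + 44111 = 66346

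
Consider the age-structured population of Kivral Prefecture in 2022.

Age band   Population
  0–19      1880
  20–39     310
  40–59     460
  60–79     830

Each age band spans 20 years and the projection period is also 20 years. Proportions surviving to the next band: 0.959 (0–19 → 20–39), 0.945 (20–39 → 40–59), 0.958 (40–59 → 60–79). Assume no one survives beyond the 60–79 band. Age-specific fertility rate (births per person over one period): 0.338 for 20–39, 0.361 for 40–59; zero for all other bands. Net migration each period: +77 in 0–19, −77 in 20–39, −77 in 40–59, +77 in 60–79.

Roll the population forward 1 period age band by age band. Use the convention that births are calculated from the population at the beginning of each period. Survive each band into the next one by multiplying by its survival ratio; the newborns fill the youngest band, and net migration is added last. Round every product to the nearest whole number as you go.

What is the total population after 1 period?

2808

After projecting period 1:
Births: 310 × 0.338 = 105 ; 460 × 0.361 = 166 → 271
20–39: 1880 × 0.959 = 1803
40–59: 310 × 0.945 = 293
60–79: 460 × 0.958 = 441
Net migration: 0–19 + 77 → 348; 20–39 − 77 → 1726; 40–59 − 77 → 216; 60–79 + 77 → 518
Giving 348 / 1726 / 216 / 518.
Total after period 1: 348 + 1726 + 216 + 518 = 2808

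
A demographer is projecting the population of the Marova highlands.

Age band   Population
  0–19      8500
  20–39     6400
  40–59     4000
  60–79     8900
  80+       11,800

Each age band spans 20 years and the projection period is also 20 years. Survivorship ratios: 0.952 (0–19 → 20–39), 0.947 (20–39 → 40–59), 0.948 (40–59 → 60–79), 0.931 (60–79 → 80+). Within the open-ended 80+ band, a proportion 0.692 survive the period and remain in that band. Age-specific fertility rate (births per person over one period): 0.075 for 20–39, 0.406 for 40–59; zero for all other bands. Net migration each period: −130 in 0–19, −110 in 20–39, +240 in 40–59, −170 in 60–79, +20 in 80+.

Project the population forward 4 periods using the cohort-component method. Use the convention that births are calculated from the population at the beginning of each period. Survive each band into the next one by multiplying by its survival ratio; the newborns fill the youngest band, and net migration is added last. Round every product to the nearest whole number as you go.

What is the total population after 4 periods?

Period 1:
Births: 6400 × 0.075 = 480  |  4000 × 0.406 = 1624 ⇒ total 2104
20–39: 8500 × 0.952 = 8092
40–59: 6400 × 0.947 = 6061
60–79: 4000 × 0.948 = 3792
80+: 8900 × 0.931 + 11800 × 0.692 = 8286 + 8166 = 16452
Net migration: 0–19 − 130 → 1974; 20–39 − 110 → 7982; 40–59 + 240 → 6301; 60–79 − 170 → 3622; 80+ + 20 → 16472
→ [1974, 7982, 6301, 3622, 16472]
Period 2:
Births: 7982 × 0.075 = 599  |  6301 × 0.406 = 2558 ⇒ total 3157
20–39: 1974 × 0.952 = 1879
40–59: 7982 × 0.947 = 7559
60–79: 6301 × 0.948 = 5973
80+: 3622 × 0.931 + 16472 × 0.692 = 3372 + 11399 = 14771
Net migration: 0–19 − 130 → 3027; 20–39 − 110 → 1769; 40–59 + 240 → 7799; 60–79 − 170 → 5803; 80+ + 20 → 14791
→ [3027, 1769, 7799, 5803, 14791]
Period 3:
Births: 1769 × 0.075 = 133  |  7799 × 0.406 = 3166 ⇒ total 3299
20–39: 3027 × 0.952 = 2882
40–59: 1769 × 0.947 = 1675
60–79: 7799 × 0.948 = 7393
80+: 5803 × 0.931 + 14791 × 0.692 = 5403 + 10235 = 15638
Net migration: 0–19 − 130 → 3169; 20–39 − 110 → 2772; 40–59 + 240 → 1915; 60–79 − 170 → 7223; 80+ + 20 → 15658
→ [3169, 2772, 1915, 7223, 15658]
Period 4:
Births: 2772 × 0.075 = 208  |  1915 × 0.406 = 777 ⇒ total 985
20–39: 3169 × 0.952 = 3017
40–59: 2772 × 0.947 = 2625
60–79: 1915 × 0.948 = 1815
80+: 7223 × 0.931 + 15658 × 0.692 = 6725 + 10835 = 17560
Net migration: 0–19 − 130 → 855; 20–39 − 110 → 2907; 40–59 + 240 → 2865; 60–79 − 170 → 1645; 80+ + 20 → 17580
→ [855, 2907, 2865, 1645, 17580]
Total after period 4: 855 + 2907 + 2865 + 1645 + 17580 = 25852

25852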